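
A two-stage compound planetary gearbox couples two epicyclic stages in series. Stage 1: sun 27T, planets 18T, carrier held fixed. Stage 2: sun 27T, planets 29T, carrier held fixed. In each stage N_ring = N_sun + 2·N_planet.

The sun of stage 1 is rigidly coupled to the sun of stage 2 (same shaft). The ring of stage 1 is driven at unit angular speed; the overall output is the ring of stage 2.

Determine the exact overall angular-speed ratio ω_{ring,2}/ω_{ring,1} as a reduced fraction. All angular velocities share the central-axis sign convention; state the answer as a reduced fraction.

Stage 1: N_ring = 27 + 2·18 = 63
Stage 1: 27(ω_s−ω_c) = −63(ω_r−ω_c),  ω_c=0, ω_r=1
Stage 1: ω_s = 0 − (63/27)(1−0) = -7/3
  ⇒ ω_s¹/ω_r¹ = -7/3
Stage 2: N_ring = 27 + 2·29 = 85
Stage 2: 27(ω_s−ω_c) = −85(ω_r−ω_c),  ω_c=0, ω_s=1
Stage 2: ω_r = 0 − (27/85)(1−0) = -27/85
  ⇒ ω_r²/ω_s² = -27/85
Coupling ω_s² = ω_s¹ ⇒ overall = -7/3 × -27/85 = 63/85

63/85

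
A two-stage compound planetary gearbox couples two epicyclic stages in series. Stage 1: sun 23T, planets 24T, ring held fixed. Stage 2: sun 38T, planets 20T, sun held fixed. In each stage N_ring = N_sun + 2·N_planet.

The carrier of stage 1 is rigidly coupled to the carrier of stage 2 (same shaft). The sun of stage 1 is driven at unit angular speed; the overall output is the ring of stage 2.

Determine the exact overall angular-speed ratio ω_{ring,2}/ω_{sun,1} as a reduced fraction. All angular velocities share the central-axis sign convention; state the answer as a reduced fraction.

667/1833

Stage 1: N_ring = 23 + 2·24 = 71
Stage 1: 23(ω_s−ω_c) = −71(ω_r−ω_c),  ω_r=0, ω_s=1
Stage 1: 23(1−ω_c) = −71(0−ω_c)  ⇒  94ω_c = 23  ⇒  ω_c = 23/94
  ⇒ ω_c¹/ω_s¹ = 23/94
Stage 2: N_ring = 38 + 2·20 = 78
Stage 2: 38(ω_s−ω_c) = −78(ω_r−ω_c),  ω_s=0, ω_c=1
Stage 2: ω_r = 1 − (38/78)(0−1) = 58/39
  ⇒ ω_r²/ω_c² = 58/39
Coupling ω_c² = ω_c¹ ⇒ overall = 23/94 × 58/39 = 667/1833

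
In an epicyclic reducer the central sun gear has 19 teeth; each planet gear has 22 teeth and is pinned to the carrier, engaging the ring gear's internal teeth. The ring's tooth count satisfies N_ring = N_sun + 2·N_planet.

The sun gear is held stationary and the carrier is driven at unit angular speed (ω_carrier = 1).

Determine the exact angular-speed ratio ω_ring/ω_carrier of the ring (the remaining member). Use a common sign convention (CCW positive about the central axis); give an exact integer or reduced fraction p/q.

N_ring = 19 + 2·22 = 63
19(ω_s−ω_c) = −63(ω_r−ω_c),  ω_s=0, ω_c=1
ω_r = 1 − (19/63)(0−1) = 82/63
ω_r/ω_c = 82/63

82/63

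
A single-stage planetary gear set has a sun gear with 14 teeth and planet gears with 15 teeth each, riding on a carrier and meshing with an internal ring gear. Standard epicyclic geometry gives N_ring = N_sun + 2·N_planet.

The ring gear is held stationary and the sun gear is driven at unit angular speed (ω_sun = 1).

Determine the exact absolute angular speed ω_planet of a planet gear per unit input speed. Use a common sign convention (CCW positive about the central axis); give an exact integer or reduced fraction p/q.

N_ring = 14 + 2·15 = 44
14(ω_s−ω_c) = −44(ω_r−ω_c),  ω_r=0, ω_s=1
14(1−ω_c) = −44(0−ω_c)  ⇒  58ω_c = 14  ⇒  ω_c = 7/29
sun–planet: 14·(1−7/29) = −15·(ω_p−ω_c)  ⇒  ω_p−ω_c = −(14/15)·(22/29) = -308/435
ω_p = 7/29 − 308/435 = -7/15

-7/15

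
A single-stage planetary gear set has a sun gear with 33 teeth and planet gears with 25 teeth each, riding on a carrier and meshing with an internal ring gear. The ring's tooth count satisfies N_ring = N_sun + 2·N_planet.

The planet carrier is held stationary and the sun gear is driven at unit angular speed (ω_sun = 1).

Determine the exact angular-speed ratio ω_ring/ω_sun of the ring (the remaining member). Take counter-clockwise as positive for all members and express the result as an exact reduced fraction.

-33/83

N_ring = 33 + 2·25 = 83
33(ω_s−ω_c) = −83(ω_r−ω_c),  ω_c=0, ω_s=1
ω_r = 0 − (33/83)(1−0) = -33/83
ω_r/ω_s = -33/83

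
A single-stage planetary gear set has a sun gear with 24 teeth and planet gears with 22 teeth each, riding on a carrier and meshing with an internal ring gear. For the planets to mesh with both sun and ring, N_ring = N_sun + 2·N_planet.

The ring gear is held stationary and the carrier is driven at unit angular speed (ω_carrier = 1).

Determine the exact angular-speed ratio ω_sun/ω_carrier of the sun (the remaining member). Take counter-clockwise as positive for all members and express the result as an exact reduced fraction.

23/6

N_ring = 24 + 2·22 = 68
24(ω_s−ω_c) = −68(ω_r−ω_c),  ω_r=0, ω_c=1
ω_s = 1 − (68/24)(0−1) = 23/6
ω_s/ω_c = 23/6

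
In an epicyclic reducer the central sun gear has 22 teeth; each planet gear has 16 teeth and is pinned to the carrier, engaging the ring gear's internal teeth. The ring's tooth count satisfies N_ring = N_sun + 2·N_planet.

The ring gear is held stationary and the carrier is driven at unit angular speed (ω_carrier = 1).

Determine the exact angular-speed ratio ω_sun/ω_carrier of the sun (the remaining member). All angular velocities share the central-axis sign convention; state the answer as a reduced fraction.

N_ring = 22 + 2·16 = 54
22(ω_s−ω_c) = −54(ω_r−ω_c),  ω_r=0, ω_c=1
ω_s = 1 − (54/22)(0−1) = 38/11
ω_s/ω_c = 38/11

38/11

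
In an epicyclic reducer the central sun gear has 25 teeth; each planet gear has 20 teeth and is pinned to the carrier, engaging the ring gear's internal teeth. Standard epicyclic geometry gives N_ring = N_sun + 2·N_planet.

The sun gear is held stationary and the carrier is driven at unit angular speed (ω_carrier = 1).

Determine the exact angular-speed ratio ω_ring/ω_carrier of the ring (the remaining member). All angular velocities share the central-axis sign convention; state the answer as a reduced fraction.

18/13

N_ring = 25 + 2·20 = 65
25(ω_s−ω_c) = −65(ω_r−ω_c),  ω_s=0, ω_c=1
ω_r = 1 − (25/65)(0−1) = 18/13
ω_r/ω_c = 18/13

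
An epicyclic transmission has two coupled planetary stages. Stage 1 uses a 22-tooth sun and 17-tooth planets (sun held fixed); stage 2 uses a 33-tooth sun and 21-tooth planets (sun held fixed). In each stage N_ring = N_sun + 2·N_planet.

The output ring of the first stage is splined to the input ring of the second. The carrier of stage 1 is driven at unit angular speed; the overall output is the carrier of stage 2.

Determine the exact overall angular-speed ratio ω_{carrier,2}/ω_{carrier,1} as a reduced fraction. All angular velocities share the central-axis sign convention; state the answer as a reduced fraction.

325/336

Stage 1: N_ring = 22 + 2·17 = 56
Stage 1: 22(ω_s−ω_c) = −56(ω_r−ω_c),  ω_s=0, ω_c=1
Stage 1: ω_r = 1 − (22/56)(0−1) = 39/28
  ⇒ ω_r¹/ω_c¹ = 39/28
Stage 2: N_ring = 33 + 2·21 = 75
Stage 2: 33(ω_s−ω_c) = −75(ω_r−ω_c),  ω_s=0, ω_r=1
Stage 2: 33(0−ω_c) = −75(1−ω_c)  ⇒  108ω_c = 75  ⇒  ω_c = 25/36
  ⇒ ω_c²/ω_r² = 25/36
Coupling ω_r² = ω_r¹ ⇒ overall = 39/28 × 25/36 = 325/336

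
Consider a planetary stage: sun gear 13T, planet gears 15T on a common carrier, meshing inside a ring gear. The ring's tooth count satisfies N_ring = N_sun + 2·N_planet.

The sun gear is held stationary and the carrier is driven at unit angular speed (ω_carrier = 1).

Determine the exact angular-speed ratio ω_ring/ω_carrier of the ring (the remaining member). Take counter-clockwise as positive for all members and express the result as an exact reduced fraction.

N_ring = 13 + 2·15 = 43
13(ω_s−ω_c) = −43(ω_r−ω_c),  ω_s=0, ω_c=1
ω_r = 1 − (13/43)(0−1) = 56/43
ω_r/ω_c = 56/43

56/43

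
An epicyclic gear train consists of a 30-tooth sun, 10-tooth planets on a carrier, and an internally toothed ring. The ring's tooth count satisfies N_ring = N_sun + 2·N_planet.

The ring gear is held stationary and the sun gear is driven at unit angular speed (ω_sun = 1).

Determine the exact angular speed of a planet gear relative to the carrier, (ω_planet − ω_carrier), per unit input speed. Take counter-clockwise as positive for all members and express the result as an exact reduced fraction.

-15/8

N_ring = 30 + 2·10 = 50
30(ω_s−ω_c) = −50(ω_r−ω_c),  ω_r=0, ω_s=1
30(1−ω_c) = −50(0−ω_c)  ⇒  80ω_c = 30  ⇒  ω_c = 3/8
sun–planet: 30·(1−3/8) = −10·(ω_p−ω_c)  ⇒  ω_p−ω_c = −(30/10)·(5/8) = -15/8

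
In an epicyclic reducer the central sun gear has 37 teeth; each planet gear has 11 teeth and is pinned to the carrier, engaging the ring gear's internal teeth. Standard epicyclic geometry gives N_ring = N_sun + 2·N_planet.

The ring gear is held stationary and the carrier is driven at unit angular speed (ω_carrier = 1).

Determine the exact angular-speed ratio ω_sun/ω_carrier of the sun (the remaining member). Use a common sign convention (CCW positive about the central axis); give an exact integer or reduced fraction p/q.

96/37

N_ring = 37 + 2·11 = 59
37(ω_s−ω_c) = −59(ω_r−ω_c),  ω_r=0, ω_c=1
ω_s = 1 − (59/37)(0−1) = 96/37
ω_s/ω_c = 96/37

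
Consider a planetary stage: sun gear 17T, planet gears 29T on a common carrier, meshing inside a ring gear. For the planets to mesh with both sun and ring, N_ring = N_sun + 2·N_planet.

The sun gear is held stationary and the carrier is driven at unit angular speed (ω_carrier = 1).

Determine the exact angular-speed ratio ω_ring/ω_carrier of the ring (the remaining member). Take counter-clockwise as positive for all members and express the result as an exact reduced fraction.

92/75

N_ring = 17 + 2·29 = 75
17(ω_s−ω_c) = −75(ω_r−ω_c),  ω_s=0, ω_c=1
ω_r = 1 − (17/75)(0−1) = 92/75
ω_r/ω_c = 92/75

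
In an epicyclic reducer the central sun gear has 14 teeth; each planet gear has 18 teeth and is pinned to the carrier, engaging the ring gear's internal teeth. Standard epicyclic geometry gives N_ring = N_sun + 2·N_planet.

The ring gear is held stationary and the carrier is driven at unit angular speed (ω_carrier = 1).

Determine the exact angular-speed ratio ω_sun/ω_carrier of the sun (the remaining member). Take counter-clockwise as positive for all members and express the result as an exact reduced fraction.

N_ring = 14 + 2·18 = 50
14(ω_s−ω_c) = −50(ω_r−ω_c),  ω_r=0, ω_c=1
ω_s = 1 − (50/14)(0−1) = 32/7
ω_s/ω_c = 32/7

32/7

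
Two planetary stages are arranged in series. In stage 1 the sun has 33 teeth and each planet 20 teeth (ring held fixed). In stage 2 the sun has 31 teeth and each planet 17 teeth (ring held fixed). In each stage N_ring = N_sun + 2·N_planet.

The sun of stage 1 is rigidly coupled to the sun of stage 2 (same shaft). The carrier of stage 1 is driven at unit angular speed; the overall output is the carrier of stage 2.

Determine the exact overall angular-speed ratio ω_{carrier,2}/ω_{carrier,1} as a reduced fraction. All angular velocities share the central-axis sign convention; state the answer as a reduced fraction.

Stage 1: N_ring = 33 + 2·20 = 73
Stage 1: 33(ω_s−ω_c) = −73(ω_r−ω_c),  ω_r=0, ω_c=1
Stage 1: ω_s = 1 − (73/33)(0−1) = 106/33
  ⇒ ω_s¹/ω_c¹ = 106/33
Stage 2: N_ring = 31 + 2·17 = 65
Stage 2: 31(ω_s−ω_c) = −65(ω_r−ω_c),  ω_r=0, ω_s=1
Stage 2: 31(1−ω_c) = −65(0−ω_c)  ⇒  96ω_c = 31  ⇒  ω_c = 31/96
  ⇒ ω_c²/ω_s² = 31/96
Coupling ω_s² = ω_s¹ ⇒ overall = 106/33 × 31/96 = 1643/1584

1643/1584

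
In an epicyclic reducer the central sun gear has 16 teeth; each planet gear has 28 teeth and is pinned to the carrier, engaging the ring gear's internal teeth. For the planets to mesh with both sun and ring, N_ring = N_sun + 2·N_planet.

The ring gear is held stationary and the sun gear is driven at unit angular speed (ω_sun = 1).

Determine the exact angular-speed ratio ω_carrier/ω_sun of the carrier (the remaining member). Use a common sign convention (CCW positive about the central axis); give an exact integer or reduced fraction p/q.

2/11

N_ring = 16 + 2·28 = 72
16(ω_s−ω_c) = −72(ω_r−ω_c),  ω_r=0, ω_s=1
16(1−ω_c) = −72(0−ω_c)  ⇒  88ω_c = 16  ⇒  ω_c = 2/11
ω_c/ω_s = 2/11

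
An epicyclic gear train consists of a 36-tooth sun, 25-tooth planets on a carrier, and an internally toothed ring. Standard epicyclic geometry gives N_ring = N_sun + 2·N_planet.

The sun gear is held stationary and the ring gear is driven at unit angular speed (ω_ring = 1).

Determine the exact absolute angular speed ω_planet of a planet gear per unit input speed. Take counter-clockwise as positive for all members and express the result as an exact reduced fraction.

N_ring = 36 + 2·25 = 86
36(ω_s−ω_c) = −86(ω_r−ω_c),  ω_s=0, ω_r=1
36(0−ω_c) = −86(1−ω_c)  ⇒  122ω_c = 86  ⇒  ω_c = 43/61
sun–planet: 36·(0−43/61) = −25·(ω_p−ω_c)  ⇒  ω_p−ω_c = −(36/25)·(-43/61) = 1548/1525
ω_p = 43/61 + 1548/1525 = 43/25

43/25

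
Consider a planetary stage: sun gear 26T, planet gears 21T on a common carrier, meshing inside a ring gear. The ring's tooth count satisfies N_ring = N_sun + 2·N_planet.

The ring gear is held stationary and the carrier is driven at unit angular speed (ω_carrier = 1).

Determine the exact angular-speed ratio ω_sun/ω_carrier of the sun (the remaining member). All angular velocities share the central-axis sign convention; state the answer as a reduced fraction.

47/13

N_ring = 26 + 2·21 = 68
26(ω_s−ω_c) = −68(ω_r−ω_c),  ω_r=0, ω_c=1
ω_s = 1 − (68/26)(0−1) = 47/13
ω_s/ω_c = 47/13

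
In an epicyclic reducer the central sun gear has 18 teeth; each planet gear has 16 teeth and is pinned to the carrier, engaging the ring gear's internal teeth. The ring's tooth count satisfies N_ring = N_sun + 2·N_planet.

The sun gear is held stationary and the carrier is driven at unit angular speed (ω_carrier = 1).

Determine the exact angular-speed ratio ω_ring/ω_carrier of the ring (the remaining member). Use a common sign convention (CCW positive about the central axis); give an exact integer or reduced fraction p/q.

N_ring = 18 + 2·16 = 50
18(ω_s−ω_c) = −50(ω_r−ω_c),  ω_s=0, ω_c=1
ω_r = 1 − (18/50)(0−1) = 34/25
ω_r/ω_c = 34/25

34/25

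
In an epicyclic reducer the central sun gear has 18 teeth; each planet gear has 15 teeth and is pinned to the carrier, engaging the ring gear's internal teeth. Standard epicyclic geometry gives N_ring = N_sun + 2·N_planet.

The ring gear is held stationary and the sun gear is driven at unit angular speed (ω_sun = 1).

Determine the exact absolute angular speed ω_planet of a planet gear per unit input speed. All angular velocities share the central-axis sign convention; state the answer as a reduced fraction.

-3/5

N_ring = 18 + 2·15 = 48
18(ω_s−ω_c) = −48(ω_r−ω_c),  ω_r=0, ω_s=1
18(1−ω_c) = −48(0−ω_c)  ⇒  66ω_c = 18  ⇒  ω_c = 3/11
sun–planet: 18·(1−3/11) = −15·(ω_p−ω_c)  ⇒  ω_p−ω_c = −(18/15)·(8/11) = -48/55
ω_p = 3/11 − 48/55 = -3/5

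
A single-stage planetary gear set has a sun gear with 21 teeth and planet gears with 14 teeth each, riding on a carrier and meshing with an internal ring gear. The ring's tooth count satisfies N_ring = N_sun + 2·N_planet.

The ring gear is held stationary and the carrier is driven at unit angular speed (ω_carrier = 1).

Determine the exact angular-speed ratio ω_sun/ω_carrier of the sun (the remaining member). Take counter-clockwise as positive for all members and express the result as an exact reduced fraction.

10/3

N_ring = 21 + 2·14 = 49
21(ω_s−ω_c) = −49(ω_r−ω_c),  ω_r=0, ω_c=1
ω_s = 1 − (49/21)(0−1) = 10/3
ω_s/ω_c = 10/3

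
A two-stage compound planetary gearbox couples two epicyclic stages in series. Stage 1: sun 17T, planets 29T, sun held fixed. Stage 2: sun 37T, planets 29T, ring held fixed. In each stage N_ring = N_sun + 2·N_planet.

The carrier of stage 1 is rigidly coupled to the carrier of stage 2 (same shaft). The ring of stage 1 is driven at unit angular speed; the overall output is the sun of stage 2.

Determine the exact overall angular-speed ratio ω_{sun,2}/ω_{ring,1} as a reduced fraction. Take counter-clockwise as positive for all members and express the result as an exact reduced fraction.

2475/851

Stage 1: N_ring = 17 + 2·29 = 75
Stage 1: 17(ω_s−ω_c) = −75(ω_r−ω_c),  ω_s=0, ω_r=1
Stage 1: 17(0−ω_c) = −75(1−ω_c)  ⇒  92ω_c = 75  ⇒  ω_c = 75/92
  ⇒ ω_c¹/ω_r¹ = 75/92
Stage 2: N_ring = 37 + 2·29 = 95
Stage 2: 37(ω_s−ω_c) = −95(ω_r−ω_c),  ω_r=0, ω_c=1
Stage 2: ω_s = 1 − (95/37)(0−1) = 132/37
  ⇒ ω_s²/ω_c² = 132/37
Coupling ω_c² = ω_c¹ ⇒ overall = 75/92 × 132/37 = 2475/851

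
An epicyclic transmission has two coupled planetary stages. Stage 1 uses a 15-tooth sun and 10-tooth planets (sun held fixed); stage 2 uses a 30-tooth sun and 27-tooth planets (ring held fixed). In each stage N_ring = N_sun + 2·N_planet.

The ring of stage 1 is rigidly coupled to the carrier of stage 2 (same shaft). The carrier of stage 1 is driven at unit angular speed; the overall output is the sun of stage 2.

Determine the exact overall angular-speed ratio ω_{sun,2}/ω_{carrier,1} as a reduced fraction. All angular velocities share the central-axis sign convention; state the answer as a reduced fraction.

38/7

Stage 1: N_ring = 15 + 2·10 = 35
Stage 1: 15(ω_s−ω_c) = −35(ω_r−ω_c),  ω_s=0, ω_c=1
Stage 1: ω_r = 1 − (15/35)(0−1) = 10/7
  ⇒ ω_r¹/ω_c¹ = 10/7
Stage 2: N_ring = 30 + 2·27 = 84
Stage 2: 30(ω_s−ω_c) = −84(ω_r−ω_c),  ω_r=0, ω_c=1
Stage 2: ω_s = 1 − (84/30)(0−1) = 19/5
  ⇒ ω_s²/ω_c² = 19/5
Coupling ω_c² = ω_r¹ ⇒ overall = 10/7 × 19/5 = 38/7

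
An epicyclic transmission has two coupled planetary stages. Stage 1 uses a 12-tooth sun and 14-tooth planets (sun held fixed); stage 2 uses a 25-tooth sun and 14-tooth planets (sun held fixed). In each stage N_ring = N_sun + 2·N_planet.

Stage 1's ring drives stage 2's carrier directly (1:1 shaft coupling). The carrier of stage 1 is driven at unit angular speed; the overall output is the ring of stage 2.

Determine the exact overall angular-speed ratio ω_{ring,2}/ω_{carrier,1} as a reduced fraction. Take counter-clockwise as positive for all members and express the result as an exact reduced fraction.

507/265

Stage 1: N_ring = 12 + 2·14 = 40
Stage 1: 12(ω_s−ω_c) = −40(ω_r−ω_c),  ω_s=0, ω_c=1
Stage 1: ω_r = 1 − (12/40)(0−1) = 13/10
  ⇒ ω_r¹/ω_c¹ = 13/10
Stage 2: N_ring = 25 + 2·14 = 53
Stage 2: 25(ω_s−ω_c) = −53(ω_r−ω_c),  ω_s=0, ω_c=1
Stage 2: ω_r = 1 − (25/53)(0−1) = 78/53
  ⇒ ω_r²/ω_c² = 78/53
Coupling ω_c² = ω_r¹ ⇒ overall = 13/10 × 78/53 = 507/265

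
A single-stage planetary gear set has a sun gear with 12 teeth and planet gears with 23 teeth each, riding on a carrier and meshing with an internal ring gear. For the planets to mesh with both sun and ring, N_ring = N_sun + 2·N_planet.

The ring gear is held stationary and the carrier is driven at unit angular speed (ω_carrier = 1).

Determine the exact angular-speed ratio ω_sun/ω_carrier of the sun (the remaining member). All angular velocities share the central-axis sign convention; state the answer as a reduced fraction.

N_ring = 12 + 2·23 = 58
12(ω_s−ω_c) = −58(ω_r−ω_c),  ω_r=0, ω_c=1
ω_s = 1 − (58/12)(0−1) = 35/6
ω_s/ω_c = 35/6

35/6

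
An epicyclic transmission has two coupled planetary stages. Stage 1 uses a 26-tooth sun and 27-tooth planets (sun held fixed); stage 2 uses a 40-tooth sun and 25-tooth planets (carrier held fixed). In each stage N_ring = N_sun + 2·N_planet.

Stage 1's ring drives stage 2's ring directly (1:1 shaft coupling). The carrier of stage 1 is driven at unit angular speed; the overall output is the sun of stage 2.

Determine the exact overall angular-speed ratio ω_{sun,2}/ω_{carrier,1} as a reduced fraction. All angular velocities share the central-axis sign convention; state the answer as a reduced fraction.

-477/160

Stage 1: N_ring = 26 + 2·27 = 80
Stage 1: 26(ω_s−ω_c) = −80(ω_r−ω_c),  ω_s=0, ω_c=1
Stage 1: ω_r = 1 − (26/80)(0−1) = 53/40
  ⇒ ω_r¹/ω_c¹ = 53/40
Stage 2: N_ring = 40 + 2·25 = 90
Stage 2: 40(ω_s−ω_c) = −90(ω_r−ω_c),  ω_c=0, ω_r=1
Stage 2: ω_s = 0 − (90/40)(1−0) = -9/4
  ⇒ ω_s²/ω_r² = -9/4
Coupling ω_r² = ω_r¹ ⇒ overall = 53/40 × -9/4 = -477/160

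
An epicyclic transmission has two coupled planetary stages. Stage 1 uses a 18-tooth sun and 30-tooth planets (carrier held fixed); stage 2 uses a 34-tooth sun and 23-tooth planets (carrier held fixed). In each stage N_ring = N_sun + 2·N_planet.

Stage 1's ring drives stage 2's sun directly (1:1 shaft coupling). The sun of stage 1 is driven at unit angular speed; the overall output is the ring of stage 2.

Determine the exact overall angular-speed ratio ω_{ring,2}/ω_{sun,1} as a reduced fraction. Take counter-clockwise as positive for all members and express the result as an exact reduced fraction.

Stage 1: N_ring = 18 + 2·30 = 78
Stage 1: 18(ω_s−ω_c) = −78(ω_r−ω_c),  ω_c=0, ω_s=1
Stage 1: ω_r = 0 − (18/78)(1−0) = -3/13
  ⇒ ω_r¹/ω_s¹ = -3/13
Stage 2: N_ring = 34 + 2·23 = 80
Stage 2: 34(ω_s−ω_c) = −80(ω_r−ω_c),  ω_c=0, ω_s=1
Stage 2: ω_r = 0 − (34/80)(1−0) = -17/40
  ⇒ ω_r²/ω_s² = -17/40
Coupling ω_s² = ω_r¹ ⇒ overall = -3/13 × -17/40 = 51/520

51/520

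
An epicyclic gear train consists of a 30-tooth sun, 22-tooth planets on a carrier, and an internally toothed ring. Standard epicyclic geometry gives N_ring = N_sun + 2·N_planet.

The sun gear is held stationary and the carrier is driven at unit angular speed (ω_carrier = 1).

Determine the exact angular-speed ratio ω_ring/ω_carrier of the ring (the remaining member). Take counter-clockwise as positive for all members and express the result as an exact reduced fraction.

52/37

N_ring = 30 + 2·22 = 74
30(ω_s−ω_c) = −74(ω_r−ω_c),  ω_s=0, ω_c=1
ω_r = 1 − (30/74)(0−1) = 52/37
ω_r/ω_c = 52/37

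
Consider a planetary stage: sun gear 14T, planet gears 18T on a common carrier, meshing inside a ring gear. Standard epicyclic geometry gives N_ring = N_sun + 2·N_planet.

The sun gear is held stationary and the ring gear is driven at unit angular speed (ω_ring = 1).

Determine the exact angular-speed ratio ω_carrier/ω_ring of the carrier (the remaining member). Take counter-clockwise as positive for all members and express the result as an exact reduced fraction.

N_ring = 14 + 2·18 = 50
14(ω_s−ω_c) = −50(ω_r−ω_c),  ω_s=0, ω_r=1
14(0−ω_c) = −50(1−ω_c)  ⇒  64ω_c = 50  ⇒  ω_c = 25/32
ω_c/ω_r = 25/32

25/32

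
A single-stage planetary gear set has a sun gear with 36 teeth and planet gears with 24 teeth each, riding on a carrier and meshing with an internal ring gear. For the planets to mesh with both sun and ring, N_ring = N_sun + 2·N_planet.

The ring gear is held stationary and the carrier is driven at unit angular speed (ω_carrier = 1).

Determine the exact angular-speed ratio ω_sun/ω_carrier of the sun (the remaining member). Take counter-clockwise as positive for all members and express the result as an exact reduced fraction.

N_ring = 36 + 2·24 = 84
36(ω_s−ω_c) = −84(ω_r−ω_c),  ω_r=0, ω_c=1
ω_s = 1 − (84/36)(0−1) = 10/3
ω_s/ω_c = 10/3

10/3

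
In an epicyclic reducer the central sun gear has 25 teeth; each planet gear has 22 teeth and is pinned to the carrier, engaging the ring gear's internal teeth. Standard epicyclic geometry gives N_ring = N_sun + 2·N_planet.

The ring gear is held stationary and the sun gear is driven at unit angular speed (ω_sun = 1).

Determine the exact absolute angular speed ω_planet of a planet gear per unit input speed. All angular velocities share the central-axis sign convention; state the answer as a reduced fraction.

N_ring = 25 + 2·22 = 69
25(ω_s−ω_c) = −69(ω_r−ω_c),  ω_r=0, ω_s=1
25(1−ω_c) = −69(0−ω_c)  ⇒  94ω_c = 25  ⇒  ω_c = 25/94
sun–planet: 25·(1−25/94) = −22·(ω_p−ω_c)  ⇒  ω_p−ω_c = −(25/22)·(69/94) = -1725/2068
ω_p = 25/94 − 1725/2068 = -25/44

-25/44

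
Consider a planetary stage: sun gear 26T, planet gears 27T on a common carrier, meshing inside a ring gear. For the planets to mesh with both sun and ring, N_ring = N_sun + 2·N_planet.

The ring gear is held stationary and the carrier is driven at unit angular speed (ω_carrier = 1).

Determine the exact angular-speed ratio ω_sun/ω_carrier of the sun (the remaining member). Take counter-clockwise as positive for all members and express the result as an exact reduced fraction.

53/13

N_ring = 26 + 2·27 = 80
26(ω_s−ω_c) = −80(ω_r−ω_c),  ω_r=0, ω_c=1
ω_s = 1 − (80/26)(0−1) = 53/13
ω_s/ω_c = 53/13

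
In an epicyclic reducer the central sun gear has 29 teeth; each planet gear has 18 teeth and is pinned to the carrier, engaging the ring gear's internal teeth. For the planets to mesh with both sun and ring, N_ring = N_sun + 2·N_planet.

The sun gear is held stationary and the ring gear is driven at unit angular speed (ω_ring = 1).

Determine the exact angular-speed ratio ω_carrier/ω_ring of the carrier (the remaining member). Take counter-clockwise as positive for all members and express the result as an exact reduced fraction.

N_ring = 29 + 2·18 = 65
29(ω_s−ω_c) = −65(ω_r−ω_c),  ω_s=0, ω_r=1
29(0−ω_c) = −65(1−ω_c)  ⇒  94ω_c = 65  ⇒  ω_c = 65/94
ω_c/ω_r = 65/94

65/94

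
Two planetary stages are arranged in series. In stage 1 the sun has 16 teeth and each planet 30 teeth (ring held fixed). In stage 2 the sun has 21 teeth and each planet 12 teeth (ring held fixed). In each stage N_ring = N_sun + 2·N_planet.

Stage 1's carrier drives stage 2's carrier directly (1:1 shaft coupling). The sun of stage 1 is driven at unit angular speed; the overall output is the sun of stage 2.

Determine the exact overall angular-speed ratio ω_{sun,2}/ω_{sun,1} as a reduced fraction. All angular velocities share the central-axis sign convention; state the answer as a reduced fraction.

Stage 1: N_ring = 16 + 2·30 = 76
Stage 1: 16(ω_s−ω_c) = −76(ω_r−ω_c),  ω_r=0, ω_s=1
Stage 1: 16(1−ω_c) = −76(0−ω_c)  ⇒  92ω_c = 16  ⇒  ω_c = 4/23
  ⇒ ω_c¹/ω_s¹ = 4/23
Stage 2: N_ring = 21 + 2·12 = 45
Stage 2: 21(ω_s−ω_c) = −45(ω_r−ω_c),  ω_r=0, ω_c=1
Stage 2: ω_s = 1 − (45/21)(0−1) = 22/7
  ⇒ ω_s²/ω_c² = 22/7
Coupling ω_c² = ω_c¹ ⇒ overall = 4/23 × 22/7 = 88/161

88/161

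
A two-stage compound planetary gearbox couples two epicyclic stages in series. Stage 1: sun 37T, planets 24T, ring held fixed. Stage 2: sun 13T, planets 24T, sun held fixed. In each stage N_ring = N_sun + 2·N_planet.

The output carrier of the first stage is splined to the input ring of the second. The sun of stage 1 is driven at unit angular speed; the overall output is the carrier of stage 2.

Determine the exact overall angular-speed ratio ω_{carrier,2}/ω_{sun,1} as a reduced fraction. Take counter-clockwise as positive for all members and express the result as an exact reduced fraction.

1/4

Stage 1: N_ring = 37 + 2·24 = 85
Stage 1: 37(ω_s−ω_c) = −85(ω_r−ω_c),  ω_r=0, ω_s=1
Stage 1: 37(1−ω_c) = −85(0−ω_c)  ⇒  122ω_c = 37  ⇒  ω_c = 37/122
  ⇒ ω_c¹/ω_s¹ = 37/122
Stage 2: N_ring = 13 + 2·24 = 61
Stage 2: 13(ω_s−ω_c) = −61(ω_r−ω_c),  ω_s=0, ω_r=1
Stage 2: 13(0−ω_c) = −61(1−ω_c)  ⇒  74ω_c = 61  ⇒  ω_c = 61/74
  ⇒ ω_c²/ω_r² = 61/74
Coupling ω_r² = ω_c¹ ⇒ overall = 37/122 × 61/74 = 1/4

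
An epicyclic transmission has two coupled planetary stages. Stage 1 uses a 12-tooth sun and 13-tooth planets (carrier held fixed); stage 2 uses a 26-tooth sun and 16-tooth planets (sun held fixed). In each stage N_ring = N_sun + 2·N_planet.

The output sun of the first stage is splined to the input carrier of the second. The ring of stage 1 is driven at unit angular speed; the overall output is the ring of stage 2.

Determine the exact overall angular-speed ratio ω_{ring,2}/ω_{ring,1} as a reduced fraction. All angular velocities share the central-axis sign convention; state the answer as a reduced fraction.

Stage 1: N_ring = 12 + 2·13 = 38
Stage 1: 12(ω_s−ω_c) = −38(ω_r−ω_c),  ω_c=0, ω_r=1
Stage 1: ω_s = 0 − (38/12)(1−0) = -19/6
  ⇒ ω_s¹/ω_r¹ = -19/6
Stage 2: N_ring = 26 + 2·16 = 58
Stage 2: 26(ω_s−ω_c) = −58(ω_r−ω_c),  ω_s=0, ω_c=1
Stage 2: ω_r = 1 − (26/58)(0−1) = 42/29
  ⇒ ω_r²/ω_c² = 42/29
Coupling ω_c² = ω_s¹ ⇒ overall = -19/6 × 42/29 = -133/29

-133/29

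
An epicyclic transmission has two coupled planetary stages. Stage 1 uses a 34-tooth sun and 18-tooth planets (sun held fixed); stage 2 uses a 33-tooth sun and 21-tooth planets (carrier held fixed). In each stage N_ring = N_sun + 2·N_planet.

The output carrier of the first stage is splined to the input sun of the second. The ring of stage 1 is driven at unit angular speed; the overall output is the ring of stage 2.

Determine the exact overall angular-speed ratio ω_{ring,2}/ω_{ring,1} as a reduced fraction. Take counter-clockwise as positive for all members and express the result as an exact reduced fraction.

-77/260

Stage 1: N_ring = 34 + 2·18 = 70
Stage 1: 34(ω_s−ω_c) = −70(ω_r−ω_c),  ω_s=0, ω_r=1
Stage 1: 34(0−ω_c) = −70(1−ω_c)  ⇒  104ω_c = 70  ⇒  ω_c = 35/52
  ⇒ ω_c¹/ω_r¹ = 35/52
Stage 2: N_ring = 33 + 2·21 = 75
Stage 2: 33(ω_s−ω_c) = −75(ω_r−ω_c),  ω_c=0, ω_s=1
Stage 2: ω_r = 0 − (33/75)(1−0) = -11/25
  ⇒ ω_r²/ω_s² = -11/25
Coupling ω_s² = ω_c¹ ⇒ overall = 35/52 × -11/25 = -77/260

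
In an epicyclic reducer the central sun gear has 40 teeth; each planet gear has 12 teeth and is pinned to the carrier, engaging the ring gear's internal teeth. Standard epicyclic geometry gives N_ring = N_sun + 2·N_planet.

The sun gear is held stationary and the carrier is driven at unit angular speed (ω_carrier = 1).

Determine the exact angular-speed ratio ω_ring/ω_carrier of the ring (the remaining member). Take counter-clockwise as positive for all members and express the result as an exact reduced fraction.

N_ring = 40 + 2·12 = 64
40(ω_s−ω_c) = −64(ω_r−ω_c),  ω_s=0, ω_c=1
ω_r = 1 − (40/64)(0−1) = 13/8
ω_r/ω_c = 13/8

13/8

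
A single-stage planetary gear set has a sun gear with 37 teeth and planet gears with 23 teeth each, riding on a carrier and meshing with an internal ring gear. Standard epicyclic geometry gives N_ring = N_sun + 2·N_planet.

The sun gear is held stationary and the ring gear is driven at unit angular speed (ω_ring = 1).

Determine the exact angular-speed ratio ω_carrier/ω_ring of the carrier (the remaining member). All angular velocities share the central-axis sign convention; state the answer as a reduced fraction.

83/120

N_ring = 37 + 2·23 = 83
37(ω_s−ω_c) = −83(ω_r−ω_c),  ω_s=0, ω_r=1
37(0−ω_c) = −83(1−ω_c)  ⇒  120ω_c = 83  ⇒  ω_c = 83/120
ω_c/ω_r = 83/120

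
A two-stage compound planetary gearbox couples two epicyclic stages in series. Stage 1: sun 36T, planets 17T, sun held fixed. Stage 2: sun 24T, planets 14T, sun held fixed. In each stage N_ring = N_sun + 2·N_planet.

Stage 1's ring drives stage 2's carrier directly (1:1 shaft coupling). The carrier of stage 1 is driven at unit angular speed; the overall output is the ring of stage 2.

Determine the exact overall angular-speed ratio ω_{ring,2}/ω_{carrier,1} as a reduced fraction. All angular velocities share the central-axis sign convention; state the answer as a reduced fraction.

Stage 1: N_ring = 36 + 2·17 = 70
Stage 1: 36(ω_s−ω_c) = −70(ω_r−ω_c),  ω_s=0, ω_c=1
Stage 1: ω_r = 1 − (36/70)(0−1) = 53/35
  ⇒ ω_r¹/ω_c¹ = 53/35
Stage 2: N_ring = 24 + 2·14 = 52
Stage 2: 24(ω_s−ω_c) = −52(ω_r−ω_c),  ω_s=0, ω_c=1
Stage 2: ω_r = 1 − (24/52)(0−1) = 19/13
  ⇒ ω_r²/ω_c² = 19/13
Coupling ω_c² = ω_r¹ ⇒ overall = 53/35 × 19/13 = 1007/455

1007/455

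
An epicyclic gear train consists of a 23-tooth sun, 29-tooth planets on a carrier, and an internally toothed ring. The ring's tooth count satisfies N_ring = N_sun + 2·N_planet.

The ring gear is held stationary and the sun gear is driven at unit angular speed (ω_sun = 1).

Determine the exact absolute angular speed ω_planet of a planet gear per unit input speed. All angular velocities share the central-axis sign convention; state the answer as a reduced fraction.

-23/58

N_ring = 23 + 2·29 = 81
23(ω_s−ω_c) = −81(ω_r−ω_c),  ω_r=0, ω_s=1
23(1−ω_c) = −81(0−ω_c)  ⇒  104ω_c = 23  ⇒  ω_c = 23/104
sun–planet: 23·(1−23/104) = −29·(ω_p−ω_c)  ⇒  ω_p−ω_c = −(23/29)·(81/104) = -1863/3016
ω_p = 23/104 − 1863/3016 = -23/58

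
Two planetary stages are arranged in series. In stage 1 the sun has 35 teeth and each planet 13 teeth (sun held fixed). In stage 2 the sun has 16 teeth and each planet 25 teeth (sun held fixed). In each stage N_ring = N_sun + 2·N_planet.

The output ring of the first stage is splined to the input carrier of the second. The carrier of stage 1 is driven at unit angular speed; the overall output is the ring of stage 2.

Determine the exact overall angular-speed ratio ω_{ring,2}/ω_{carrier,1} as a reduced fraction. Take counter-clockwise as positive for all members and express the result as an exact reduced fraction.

Stage 1: N_ring = 35 + 2·13 = 61
Stage 1: 35(ω_s−ω_c) = −61(ω_r−ω_c),  ω_s=0, ω_c=1
Stage 1: ω_r = 1 − (35/61)(0−1) = 96/61
  ⇒ ω_r¹/ω_c¹ = 96/61
Stage 2: N_ring = 16 + 2·25 = 66
Stage 2: 16(ω_s−ω_c) = −66(ω_r−ω_c),  ω_s=0, ω_c=1
Stage 2: ω_r = 1 − (16/66)(0−1) = 41/33
  ⇒ ω_r²/ω_c² = 41/33
Coupling ω_c² = ω_r¹ ⇒ overall = 96/61 × 41/33 = 1312/671

1312/671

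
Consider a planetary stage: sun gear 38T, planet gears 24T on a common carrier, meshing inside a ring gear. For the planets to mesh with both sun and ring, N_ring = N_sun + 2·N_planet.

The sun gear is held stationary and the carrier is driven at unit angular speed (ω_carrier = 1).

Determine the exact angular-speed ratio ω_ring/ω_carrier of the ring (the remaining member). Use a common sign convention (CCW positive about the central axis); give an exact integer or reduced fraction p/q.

62/43

N_ring = 38 + 2·24 = 86
38(ω_s−ω_c) = −86(ω_r−ω_c),  ω_s=0, ω_c=1
ω_r = 1 − (38/86)(0−1) = 62/43
ω_r/ω_c = 62/43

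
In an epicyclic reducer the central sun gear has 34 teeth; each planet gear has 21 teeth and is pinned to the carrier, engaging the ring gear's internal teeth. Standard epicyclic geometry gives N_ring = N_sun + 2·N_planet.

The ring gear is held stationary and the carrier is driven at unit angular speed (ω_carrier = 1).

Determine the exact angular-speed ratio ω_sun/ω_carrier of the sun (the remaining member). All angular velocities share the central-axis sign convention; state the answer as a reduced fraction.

55/17

N_ring = 34 + 2·21 = 76
34(ω_s−ω_c) = −76(ω_r−ω_c),  ω_r=0, ω_c=1
ω_s = 1 − (76/34)(0−1) = 55/17
ω_s/ω_c = 55/17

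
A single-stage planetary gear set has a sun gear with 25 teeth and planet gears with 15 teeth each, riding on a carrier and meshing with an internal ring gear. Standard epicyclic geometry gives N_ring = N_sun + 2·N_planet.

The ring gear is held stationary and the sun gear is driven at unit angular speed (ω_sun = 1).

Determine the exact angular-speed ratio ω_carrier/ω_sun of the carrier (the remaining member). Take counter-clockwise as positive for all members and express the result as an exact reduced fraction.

N_ring = 25 + 2·15 = 55
25(ω_s−ω_c) = −55(ω_r−ω_c),  ω_r=0, ω_s=1
25(1−ω_c) = −55(0−ω_c)  ⇒  80ω_c = 25  ⇒  ω_c = 5/16
ω_c/ω_s = 5/16

5/16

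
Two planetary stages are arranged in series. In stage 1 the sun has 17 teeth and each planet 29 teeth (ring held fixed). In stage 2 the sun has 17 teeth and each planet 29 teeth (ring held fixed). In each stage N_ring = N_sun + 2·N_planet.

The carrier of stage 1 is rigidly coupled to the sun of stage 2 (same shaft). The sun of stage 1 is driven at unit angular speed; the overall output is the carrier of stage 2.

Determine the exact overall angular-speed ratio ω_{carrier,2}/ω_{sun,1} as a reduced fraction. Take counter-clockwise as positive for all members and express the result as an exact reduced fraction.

Stage 1: N_ring = 17 + 2·29 = 75
Stage 1: 17(ω_s−ω_c) = −75(ω_r−ω_c),  ω_r=0, ω_s=1
Stage 1: 17(1−ω_c) = −75(0−ω_c)  ⇒  92ω_c = 17  ⇒  ω_c = 17/92
  ⇒ ω_c¹/ω_s¹ = 17/92
Stage 2: N_ring = 17 + 2·29 = 75
Stage 2: 17(ω_s−ω_c) = −75(ω_r−ω_c),  ω_r=0, ω_s=1
Stage 2: 17(1−ω_c) = −75(0−ω_c)  ⇒  92ω_c = 17  ⇒  ω_c = 17/92
  ⇒ ω_c²/ω_s² = 17/92
Coupling ω_s² = ω_c¹ ⇒ overall = 17/92 × 17/92 = 289/8464

289/8464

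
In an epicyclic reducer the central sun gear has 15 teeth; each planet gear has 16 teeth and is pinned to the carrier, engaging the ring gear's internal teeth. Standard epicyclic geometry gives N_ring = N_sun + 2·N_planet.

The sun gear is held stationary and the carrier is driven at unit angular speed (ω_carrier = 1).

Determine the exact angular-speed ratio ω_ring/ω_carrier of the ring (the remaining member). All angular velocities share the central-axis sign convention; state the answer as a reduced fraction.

62/47

N_ring = 15 + 2·16 = 47
15(ω_s−ω_c) = −47(ω_r−ω_c),  ω_s=0, ω_c=1
ω_r = 1 − (15/47)(0−1) = 62/47
ω_r/ω_c = 62/47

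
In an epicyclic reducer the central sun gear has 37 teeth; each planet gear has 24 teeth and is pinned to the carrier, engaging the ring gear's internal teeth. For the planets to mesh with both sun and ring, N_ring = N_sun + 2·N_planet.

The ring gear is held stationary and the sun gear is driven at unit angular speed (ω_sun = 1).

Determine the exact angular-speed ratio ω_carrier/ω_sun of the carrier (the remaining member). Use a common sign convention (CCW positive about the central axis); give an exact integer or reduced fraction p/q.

N_ring = 37 + 2·24 = 85
37(ω_s−ω_c) = −85(ω_r−ω_c),  ω_r=0, ω_s=1
37(1−ω_c) = −85(0−ω_c)  ⇒  122ω_c = 37  ⇒  ω_c = 37/122
ω_c/ω_s = 37/122

37/122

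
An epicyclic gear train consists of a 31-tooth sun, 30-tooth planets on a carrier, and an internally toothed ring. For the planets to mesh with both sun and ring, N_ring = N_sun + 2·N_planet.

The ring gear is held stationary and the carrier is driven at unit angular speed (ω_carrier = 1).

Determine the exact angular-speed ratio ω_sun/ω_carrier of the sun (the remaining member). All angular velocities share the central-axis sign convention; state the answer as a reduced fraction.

122/31

N_ring = 31 + 2·30 = 91
31(ω_s−ω_c) = −91(ω_r−ω_c),  ω_r=0, ω_c=1
ω_s = 1 − (91/31)(0−1) = 122/31
ω_s/ω_c = 122/31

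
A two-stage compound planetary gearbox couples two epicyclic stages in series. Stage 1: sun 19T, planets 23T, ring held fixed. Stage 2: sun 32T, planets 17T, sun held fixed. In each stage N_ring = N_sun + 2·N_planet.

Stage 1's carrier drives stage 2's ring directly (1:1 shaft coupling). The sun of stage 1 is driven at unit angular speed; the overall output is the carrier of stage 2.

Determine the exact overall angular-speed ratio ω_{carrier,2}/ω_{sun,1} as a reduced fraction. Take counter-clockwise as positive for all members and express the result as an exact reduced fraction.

209/1372

Stage 1: N_ring = 19 + 2·23 = 65
Stage 1: 19(ω_s−ω_c) = −65(ω_r−ω_c),  ω_r=0, ω_s=1
Stage 1: 19(1−ω_c) = −65(0−ω_c)  ⇒  84ω_c = 19  ⇒  ω_c = 19/84
  ⇒ ω_c¹/ω_s¹ = 19/84
Stage 2: N_ring = 32 + 2·17 = 66
Stage 2: 32(ω_s−ω_c) = −66(ω_r−ω_c),  ω_s=0, ω_r=1
Stage 2: 32(0−ω_c) = −66(1−ω_c)  ⇒  98ω_c = 66  ⇒  ω_c = 33/49
  ⇒ ω_c²/ω_r² = 33/49
Coupling ω_r² = ω_c¹ ⇒ overall = 19/84 × 33/49 = 209/1372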